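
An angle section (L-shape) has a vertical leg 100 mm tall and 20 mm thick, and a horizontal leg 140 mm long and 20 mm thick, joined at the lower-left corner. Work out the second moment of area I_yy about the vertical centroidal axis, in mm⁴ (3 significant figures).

Decompose the section into non-overlapping parts with the origin at the bottom-left of its bounding rectangle.
Vertical leg: 20 × 100, A = 2 000 mm², x = 10 mm, Ī = 66 667 mm⁴.
Horizontal leg (remainder): 120 × 20, A = 2 400 mm², x = 80 mm, Ī = 2 880 000 mm⁴.
Centroid: x̄ = ΣA·x / ΣA = 48.182 mm.
Transfer each piece to the vertical centroidal axis using Ī + A·d² with d = x − 48.182:
  vertical leg: d = -38.182 mm → contributes +2 982 369 mm⁴
  horizontal leg (remainder): d = 31.818 mm → contributes +5 309 752 mm⁴
Total I = 8 292 121 mm⁴.

I_yy ≈ 8.29 × 10⁶ mm⁴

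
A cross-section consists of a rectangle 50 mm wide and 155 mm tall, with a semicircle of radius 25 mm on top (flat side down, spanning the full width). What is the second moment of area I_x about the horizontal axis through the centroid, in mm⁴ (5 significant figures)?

I_x ≈ 2.2324 × 10⁷ mm⁴

Decompose the section into non-overlapping parts with the origin at the bottom-left of its bounding rectangle.
Rectangular body: 50 × 155, A = 7 750 mm², y = 77.5 mm, Ī = 15 516 146 mm⁴.
Semicircular cap: semicircle r = 25, A = 981.7477 mm², y = 165.6103 mm, Ī = 42873.81 mm⁴.
Centroid: ȳ = ΣA·y / ΣA = 87.40662 mm.
Transfer each piece to the horizontal axis through the centroid using Ī + A·d² with d = y − 87.40662:
  rectangular body: d = -9.906621 mm → contributes +16 276 740 mm⁴
  semicircular cap: d = 78.20371 mm → contributes +6 047 066 mm⁴
Total I = 22 323 806 mm⁴.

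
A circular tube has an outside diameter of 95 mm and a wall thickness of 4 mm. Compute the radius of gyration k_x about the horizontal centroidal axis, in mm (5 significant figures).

k_x ≈ 32.204 mm

Decompose the section into non-overlapping parts with the origin at the bottom-left of its bounding rectangle.
Outer circle: ⌀95, A = 7088.218 mm², y = 47.5 mm, Ī = 3 998 198 mm⁴.
Bore (subtracted): ⌀87, A = 5944.679 mm², y = 47.5 mm, Ī = 2 812 205 mm⁴.
By symmetry the centroid is at mid-height, ȳ = 47.5 mm.
All pieces are centred on the horizontal centroidal axis, so I = ΣĪ (holes subtracted) = 1 185 994 mm⁴.
Radius of gyration: k = √(I/A) = √(1 185 994 / 1143.54) = 32.20443 mm.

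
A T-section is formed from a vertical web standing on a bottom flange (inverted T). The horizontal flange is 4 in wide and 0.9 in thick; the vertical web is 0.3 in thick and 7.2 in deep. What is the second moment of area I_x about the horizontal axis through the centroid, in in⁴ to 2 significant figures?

Split into non-overlapping primitives; take the origin at the lower-left of the bounding box.
Flange: 4 × 0.9, A = 3.6 in², y = 0.45 in, Ī = 0.243 in⁴.
Web: 0.3 × 7.2, A = 2.16 in², y = 4.5 in, Ī = 9.331 in⁴.
Centroid: ȳ = ΣA·y / ΣA = 1.969 in.
Transfer each piece to the horizontal axis through the centroid using Ī + A·d² with d = y − 1.969:
  flange: d = -1.519 in → contributes +8.547 in⁴
  web: d = 2.531 in → contributes +23.17 in⁴
Total I = 31.72 in⁴.

I_x ≈ 32 in⁴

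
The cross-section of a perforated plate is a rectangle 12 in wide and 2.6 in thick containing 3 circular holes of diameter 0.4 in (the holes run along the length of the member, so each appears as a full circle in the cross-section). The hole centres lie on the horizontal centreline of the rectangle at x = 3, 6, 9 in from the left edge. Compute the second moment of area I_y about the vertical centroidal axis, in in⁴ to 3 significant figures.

Break the section into simple shapes (no overlaps), measuring from the bottom-left corner of the bounding box.
Plate: 12 × 2.6, A = 31.2 in², x = 6 in, Ī = 374.4 in⁴.
Hole 1 (subtracted): ⌀0.4, A = 0.12566 in², x = 3 in, Ī = 0.0012566 in⁴.
Hole 2 (subtracted): ⌀0.4, A = 0.12566 in², x = 6 in, Ī = 0.0012566 in⁴.
Hole 3 (subtracted): ⌀0.4, A = 0.12566 in², x = 9 in, Ī = 0.0012566 in⁴.
By symmetry the centroid is at mid-width, x̄ = 6 in.
Transfer each piece to the vertical centroidal axis using Ī + A·d² with d = x − 6:
  plate: d = 0 in → contributes +374.4 in⁴
  hole 1: d = -3 in → contributes −1.1322 in⁴
  hole 2: d = 0 in → contributes −0.0012566 in⁴
  hole 3: d = 3 in → contributes −1.1322 in⁴
Total I = 372.13 in⁴.

I_y ≈ 372 in⁴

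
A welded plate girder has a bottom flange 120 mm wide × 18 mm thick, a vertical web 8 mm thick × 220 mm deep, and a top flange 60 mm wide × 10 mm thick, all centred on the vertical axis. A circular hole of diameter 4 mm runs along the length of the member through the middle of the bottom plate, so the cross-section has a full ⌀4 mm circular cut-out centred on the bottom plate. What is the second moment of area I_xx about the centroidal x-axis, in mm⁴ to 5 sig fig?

Treat the section as a set of non-overlapping primitives; coordinates are from the bounding-box lower-left.
Bottom plate: 120 × 18, A = 2 160 mm², y = 9 mm, Ī = 58 320 mm⁴.
Web plate: 8 × 220, A = 1 760 mm², y = 128 mm, Ī = 7 098 667 mm⁴.
Top plate: 60 × 10, A = 600 mm², y = 243 mm, Ī = 5 000 mm⁴.
Hole (subtracted): ⌀4, A = 12.56637 mm², y = 9 mm, Ī = 12.56637 mm⁴.
Centroid: ȳ = ΣA·y / ΣA = 86.61401 mm.
Transfer each piece to the centroidal x-axis using Ī + A·d² with d = y − 86.61401:
  bottom plate: d = -77.61401 mm → contributes +13 070 019 mm⁴
  web plate: d = 41.38599 mm → contributes +10 113 195 mm⁴
  top plate: d = 156.386 mm → contributes +14 678 947 mm⁴
  hole: d = -77.61401 mm → contributes −75711.56 mm⁴
Total I = 37 786 449 mm⁴.

I_xx ≈ 3.7786 × 10⁷ mm⁴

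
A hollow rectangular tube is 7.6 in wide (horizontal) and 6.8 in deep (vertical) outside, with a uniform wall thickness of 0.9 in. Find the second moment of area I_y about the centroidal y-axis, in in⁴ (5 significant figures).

Treat the section as a set of non-overlapping primitives; coordinates are from the bounding-box lower-left.
Outer rectangle: 7.6 × 6.8, A = 51.68 in², x = 3.8 in, Ī = 248.7531 in⁴.
Inner void (subtracted): 5.8 × 5, A = 29 in², x = 3.8 in, Ī = 81.29667 in⁴.
By symmetry the centroid is at mid-width, x̄ = 3.8 in.
All pieces are centred on the centroidal y-axis, so I = ΣĪ (holes subtracted) = 167.4564 in⁴.

I_y ≈ 167.46 in⁴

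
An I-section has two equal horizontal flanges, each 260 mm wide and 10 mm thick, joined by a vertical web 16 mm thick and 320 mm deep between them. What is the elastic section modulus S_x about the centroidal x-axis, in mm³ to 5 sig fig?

S_x ≈ 1.0900 × 10⁶ mm³

Decompose the section into non-overlapping parts with the origin at the bottom-left of its bounding rectangle.
Bottom flange: 260 × 10, A = 2 600 mm², y = 5 mm, Ī = 21666.67 mm⁴.
Web: 16 × 320, A = 5 120 mm², y = 170 mm, Ī = 43 690 667 mm⁴.
Top flange: 260 × 10, A = 2 600 mm², y = 335 mm, Ī = 21666.67 mm⁴.
By symmetry the centroid is at mid-height, ȳ = 170 mm.
Transfer each piece to the centroidal x-axis using Ī + A·d² with d = y − 170:
  bottom flange: d = -165 mm → contributes +70 806 667 mm⁴
  web: d = 0 mm → contributes +43 690 667 mm⁴
  top flange: d = 165 mm → contributes +70 806 667 mm⁴
Total I = 185 304 000 mm⁴.
Extreme fibre distance c = 170 mm; S = I/c = 1 090 024 mm³.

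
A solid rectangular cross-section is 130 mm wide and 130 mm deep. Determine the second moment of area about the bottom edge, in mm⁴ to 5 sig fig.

The section: 130 × 130, A = 16 900 mm², y = 65 mm, Ī = 23 800 833 mm⁴.
Transfer it to a horizontal axis along the bottom face using Ī + A·d² with d = y − 0:
  the section: d = 65 mm → contributes +95 203 333 mm⁴
Total I = 95 203 333 mm⁴.

I_base ≈ 9.5203 × 10⁷ mm⁴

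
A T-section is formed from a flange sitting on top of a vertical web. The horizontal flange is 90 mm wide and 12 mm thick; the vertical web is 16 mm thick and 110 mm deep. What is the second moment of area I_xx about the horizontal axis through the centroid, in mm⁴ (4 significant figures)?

I_xx ≈ 4.278 × 10⁶ mm⁴

Split into non-overlapping primitives; take the origin at the lower-left of the bounding box.
Flange: 90 × 12, A = 1 080 mm², y = 116 mm, Ī = 12 960 mm⁴.
Web: 16 × 110, A = 1 760 mm², y = 55 mm, Ī = 1 774 667 mm⁴.
Centroid: ȳ = ΣA·y / ΣA = 78.1972 mm.
Transfer each piece to the horizontal axis through the centroid using Ī + A·d² with d = y − 78.1972:
  flange: d = 37.8028 mm → contributes +1 556 337 mm⁴
  web: d = -23.1972 mm → contributes +2 721 739 mm⁴
Total I = 4 278 076 mm⁴.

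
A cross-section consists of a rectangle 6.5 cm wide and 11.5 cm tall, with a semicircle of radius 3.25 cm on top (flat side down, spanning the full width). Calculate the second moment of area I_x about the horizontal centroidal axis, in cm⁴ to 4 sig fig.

I_x ≈ 1526 cm⁴

Split into non-overlapping primitives; take the origin at the lower-left of the bounding box.
Rectangular body: 6.5 × 11.5, A = 74.75 cm², y = 5.75 cm, Ī = 823.807 cm⁴.
Semicircular cap: semicircle r = 3.25, A = 16.5915 cm², y = 12.8793 cm, Ī = 12.2452 cm⁴.
Centroid: ȳ = ΣA·y / ΣA = 7.04499 cm.
Transfer each piece to the horizontal centroidal axis using Ī + A·d² with d = y − 7.04499:
  rectangular body: d = -1.29499 cm → contributes +949.164 cm⁴
  semicircular cap: d = 5.83435 cm → contributes +577.015 cm⁴
Total I = 1526.18 cm⁴.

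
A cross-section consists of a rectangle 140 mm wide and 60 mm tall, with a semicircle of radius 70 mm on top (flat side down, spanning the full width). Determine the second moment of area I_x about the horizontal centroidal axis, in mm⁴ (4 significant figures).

Decompose the section into non-overlapping parts with the origin at the bottom-left of its bounding rectangle.
Rectangular body: 140 × 60, A = 8 400 mm², y = 30 mm, Ī = 2 520 000 mm⁴.
Semicircular cap: semicircle r = 70, A = 7696.9 mm², y = 89.7089 mm, Ī = 2 635 265 mm⁴.
Centroid: ȳ = ΣA·y / ΣA = 58.5504 mm.
Transfer each piece to the horizontal centroidal axis using Ī + A·d² with d = y − 58.5504:
  rectangular body: d = -28.5504 mm → contributes +9 367 075 mm⁴
  semicircular cap: d = 31.1585 mm → contributes +10 107 807 mm⁴
Total I = 19 474 882 mm⁴.

I_x ≈ 1.947 × 10⁷ mm⁴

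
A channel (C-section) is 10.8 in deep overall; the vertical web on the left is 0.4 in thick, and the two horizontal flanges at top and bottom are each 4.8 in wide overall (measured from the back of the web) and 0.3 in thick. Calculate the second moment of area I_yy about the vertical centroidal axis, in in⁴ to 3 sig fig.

Break the section into simple shapes (no overlaps), measuring from the bottom-left corner of the bounding box.
Web: 0.4 × 10.8, A = 4.32 in², x = 0.2 in, Ī = 0.0576 in⁴.
Top flange (beyond web): 4.4 × 0.3, A = 1.32 in², x = 2.6 in, Ī = 2.1296 in⁴.
Bottom flange (beyond web): 4.4 × 0.3, A = 1.32 in², x = 2.6 in, Ī = 2.1296 in⁴.
Centroid: x̄ = ΣA·x / ΣA = 1.1103 in.
Transfer each piece to the vertical centroidal axis using Ī + A·d² with d = x − 1.1103:
  web: d = -0.91034 in → contributes +3.6377 in⁴
  top flange (beyond web): d = 1.4897 in → contributes +5.0588 in⁴
  bottom flange (beyond web): d = 1.4897 in → contributes +5.0588 in⁴
Total I = 13.755 in⁴.

I_yy ≈ 13.8 in⁴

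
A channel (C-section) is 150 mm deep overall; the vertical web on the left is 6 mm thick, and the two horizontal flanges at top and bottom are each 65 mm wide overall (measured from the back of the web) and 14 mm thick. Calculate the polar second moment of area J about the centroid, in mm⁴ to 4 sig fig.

Treat the section as a set of non-overlapping primitives; coordinates are from the bounding-box lower-left.
Web: 6 × 150, A = 900 mm², y = 75 mm, Ī = 1 687 500 mm⁴.
Top flange (beyond web): 59 × 14, A = 826 mm², y = 143 mm, Ī = 13491.3 mm⁴.
Bottom flange (beyond web): 59 × 14, A = 826 mm², y = 7 mm, Ī = 13491.3 mm⁴.
By symmetry the centroid is at mid-height, ȳ = 75 mm.
Transfer each piece to the centroidal x-axis using Ī + A·d² with d = y − 75:
  web: d = 0 mm → contributes +1 687 500 mm⁴
  top flange (beyond web): d = 68 mm → contributes +3 832 915 mm⁴
  bottom flange (beyond web): d = -68 mm → contributes +3 832 915 mm⁴
Total I = 9 353 331 mm⁴.
For the y-axis: x̄ = 24.0384 mm.
Repeating about the centroidal y-axis gives I_y = 1 097 291 mm⁴.
Polar second moment: J = I_x + I_y = 10 450 622 mm⁴.

J ≈ 1.045 × 10⁷ mm⁴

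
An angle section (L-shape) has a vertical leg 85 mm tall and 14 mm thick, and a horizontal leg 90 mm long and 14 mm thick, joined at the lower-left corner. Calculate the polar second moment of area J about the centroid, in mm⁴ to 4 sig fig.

Decompose the section into non-overlapping parts with the origin at the bottom-left of its bounding rectangle.
Vertical leg: 14 × 85, A = 1 190 mm², y = 42.5 mm, Ī = 716 479 mm⁴.
Horizontal leg (remainder): 76 × 14, A = 1 064 mm², y = 7 mm, Ī = 17378.7 mm⁴.
Centroid: ȳ = ΣA·y / ΣA = 25.7422 mm.
Transfer each piece to the centroidal x-axis using Ī + A·d² with d = y − 25.7422:
  vertical leg: d = 16.7578 mm → contributes +1 050 658 mm⁴
  horizontal leg (remainder): d = -18.7422 mm → contributes +391 131 mm⁴
Total I = 1 441 790 mm⁴.
For the y-axis: x̄ = 28.2422 mm.
Repeating about the centroidal y-axis gives I_y = 1 669 097 mm⁴.
Polar second moment: J = I_x + I_y = 3 110 887 mm⁴.

J ≈ 3.111 × 10⁶ mm⁴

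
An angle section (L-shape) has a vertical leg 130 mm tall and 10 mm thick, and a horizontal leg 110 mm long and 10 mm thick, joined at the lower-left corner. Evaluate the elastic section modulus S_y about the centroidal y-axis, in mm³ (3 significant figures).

Break the section into simple shapes (no overlaps), measuring from the bottom-left corner of the bounding box.
Vertical leg: 10 × 130, A = 1 300 mm², x = 5 mm, Ī = 10 833 mm⁴.
Horizontal leg (remainder): 100 × 10, A = 1 000 mm², x = 60 mm, Ī = 833 333 mm⁴.
Centroid: x̄ = ΣA·x / ΣA = 28.913 mm.
Transfer each piece to the centroidal y-axis using Ī + A·d² with d = x − 28.913:
  vertical leg: d = -23.913 mm → contributes +754 217 mm⁴
  horizontal leg (remainder): d = 31.087 mm → contributes +1 799 732 mm⁴
Total I = 2 553 949 mm⁴.
Extreme fibre distance c = 81.087 mm; S = I/c = 31 496 mm³.

S_y ≈ 3.15 × 10⁴ mm³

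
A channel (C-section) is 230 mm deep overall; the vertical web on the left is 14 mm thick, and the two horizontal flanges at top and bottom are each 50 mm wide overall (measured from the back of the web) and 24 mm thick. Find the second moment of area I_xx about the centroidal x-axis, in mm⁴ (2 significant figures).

I_xx ≈ 3.3 × 10⁷ mm⁴

Treat the section as a set of non-overlapping primitives; coordinates are from the bounding-box lower-left.
Web: 14 × 230, A = 3 220 mm², y = 115 mm, Ī = 14 194 833 mm⁴.
Top flange (beyond web): 36 × 24, A = 864 mm², y = 218 mm, Ī = 41 472 mm⁴.
Bottom flange (beyond web): 36 × 24, A = 864 mm², y = 12 mm, Ī = 41 472 mm⁴.
By symmetry the centroid is at mid-height, ȳ = 115 mm.
Transfer each piece to the centroidal x-axis using Ī + A·d² with d = y − 115:
  web: d = 0 mm → contributes +14 194 833 mm⁴
  top flange (beyond web): d = 103 mm → contributes +9 207 648 mm⁴
  bottom flange (beyond web): d = -103 mm → contributes +9 207 648 mm⁴
Total I = 32 610 129 mm⁴.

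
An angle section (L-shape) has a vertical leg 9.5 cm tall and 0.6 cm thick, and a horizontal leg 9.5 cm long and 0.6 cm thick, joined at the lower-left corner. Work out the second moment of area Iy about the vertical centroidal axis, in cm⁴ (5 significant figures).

Iy ≈ 97.626 cm⁴

Break the section into simple shapes (no overlaps), measuring from the bottom-left corner of the bounding box.
Vertical leg: 0.6 × 9.5, A = 5.7 cm², x = 0.3 cm, Ī = 0.171 cm⁴.
Horizontal leg (remainder): 8.9 × 0.6, A = 5.34 cm², x = 5.05 cm, Ī = 35.24845 cm⁴.
Centroid: x̄ = ΣA·x / ΣA = 2.597554 cm.
Transfer each piece to the vertical centroidal axis using Ī + A·d² with d = x − 2.597554:
  vertical leg: d = -2.297554 cm → contributes +30.25991 cm⁴
  horizontal leg (remainder): d = 2.452446 cm → contributes +67.36582 cm⁴
Total I = 97.62573 cm⁴.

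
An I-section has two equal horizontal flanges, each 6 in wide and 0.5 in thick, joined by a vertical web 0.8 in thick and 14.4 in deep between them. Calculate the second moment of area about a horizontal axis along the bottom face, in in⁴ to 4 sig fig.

Treat the section as a set of non-overlapping primitives; coordinates are from the bounding-box lower-left.
Bottom flange: 6 × 0.5, A = 3 in², y = 0.25 in, Ī = 0.0625 in⁴.
Web: 0.8 × 14.4, A = 11.52 in², y = 7.7 in, Ī = 199.066 in⁴.
Top flange: 6 × 0.5, A = 3 in², y = 15.15 in, Ī = 0.0625 in⁴.
Transfer each piece to the base of the section using Ī + A·d² with d = y − 0:
  bottom flange: d = 0.25 in → contributes +0.25 in⁴
  web: d = 7.7 in → contributes +882.086 in⁴
  top flange: d = 15.15 in → contributes +688.63 in⁴
Total I = 1570.97 in⁴.

I_base ≈ 1571 in⁴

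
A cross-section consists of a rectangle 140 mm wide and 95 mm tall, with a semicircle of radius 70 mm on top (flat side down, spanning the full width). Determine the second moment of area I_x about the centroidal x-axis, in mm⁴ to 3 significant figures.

Split into non-overlapping primitives; take the origin at the lower-left of the bounding box.
Rectangular body: 140 × 95, A = 13 300 mm², y = 47.5 mm, Ī = 10 002 708 mm⁴.
Semicircular cap: semicircle r = 70, A = 7696.9 mm², y = 124.71 mm, Ī = 2 635 265 mm⁴.
Centroid: ȳ = ΣA·y / ΣA = 75.803 mm.
Transfer each piece to the centroidal x-axis using Ī + A·d² with d = y − 75.803:
  rectangular body: d = -28.303 mm → contributes +20 656 596 mm⁴
  semicircular cap: d = 48.906 mm → contributes +21 044 840 mm⁴
Total I = 41 701 436 mm⁴.

I_x ≈ 4.17 × 10⁷ mm⁴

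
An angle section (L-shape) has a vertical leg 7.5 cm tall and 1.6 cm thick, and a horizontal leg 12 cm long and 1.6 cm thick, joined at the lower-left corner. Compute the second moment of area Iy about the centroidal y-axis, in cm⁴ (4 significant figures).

Split into non-overlapping primitives; take the origin at the lower-left of the bounding box.
Vertical leg: 1.6 × 7.5, A = 12 cm², x = 0.8 cm, Ī = 2.56 cm⁴.
Horizontal leg (remainder): 10.4 × 1.6, A = 16.64 cm², x = 6.8 cm, Ī = 149.982 cm⁴.
Centroid: x̄ = ΣA·x / ΣA = 4.28603 cm.
Transfer each piece to the centroidal y-axis using Ī + A·d² with d = x − 4.28603:
  vertical leg: d = -3.48603 cm → contributes +148.389 cm⁴
  horizontal leg (remainder): d = 2.51397 cm → contributes +255.147 cm⁴
Total I = 403.536 cm⁴.

Iy ≈ 403.5 cm⁴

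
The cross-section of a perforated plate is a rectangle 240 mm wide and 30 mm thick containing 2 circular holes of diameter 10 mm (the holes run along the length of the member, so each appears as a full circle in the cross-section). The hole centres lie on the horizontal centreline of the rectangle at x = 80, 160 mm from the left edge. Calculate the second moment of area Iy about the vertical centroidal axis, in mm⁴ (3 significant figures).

Decompose the section into non-overlapping parts with the origin at the bottom-left of its bounding rectangle.
Plate: 240 × 30, A = 7 200 mm², x = 120 mm, Ī = 34 560 000 mm⁴.
Hole 1 (subtracted): ⌀10, A = 78.54 mm², x = 80 mm, Ī = 490.87 mm⁴.
Hole 2 (subtracted): ⌀10, A = 78.54 mm², x = 160 mm, Ī = 490.87 mm⁴.
By symmetry the centroid is at mid-width, x̄ = 120 mm.
Transfer each piece to the vertical centroidal axis using Ī + A·d² with d = x − 120:
  plate: d = 0 mm → contributes +34 560 000 mm⁴
  hole 1: d = -40 mm → contributes −126 155 mm⁴
  hole 2: d = 40 mm → contributes −126 155 mm⁴
Total I = 34 307 691 mm⁴.

Iy ≈ 3.43 × 10⁷ mm⁴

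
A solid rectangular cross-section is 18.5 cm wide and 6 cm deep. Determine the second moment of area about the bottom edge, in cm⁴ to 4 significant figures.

I_base ≈ 1332 cm⁴

The section: 18.5 × 6, A = 111 cm², y = 3 cm, Ī = 333 cm⁴.
Transfer it to the bottom edge using Ī + A·d² with d = y − 0:
  the section: d = 3 cm → contributes +1 332 cm⁴
Total I = 1 332 cm⁴.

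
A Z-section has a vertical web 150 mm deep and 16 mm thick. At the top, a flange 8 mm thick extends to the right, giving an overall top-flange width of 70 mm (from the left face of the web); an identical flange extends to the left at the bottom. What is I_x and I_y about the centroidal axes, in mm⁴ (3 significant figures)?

Treat the section as a set of non-overlapping primitives; coordinates are from the bounding-box lower-left.
Web: 16 × 150, A = 2 400 mm², y = 75 mm, Ī = 4 500 000 mm⁴.
Top flange (beyond web): 54 × 8, A = 432 mm², y = 146 mm, Ī = 2 304 mm⁴.
Bottom flange (beyond web): 54 × 8, A = 432 mm², y = 4 mm, Ī = 2 304 mm⁴.
Centroid: ȳ = ΣA·y / ΣA = 75 mm.
Transfer each piece to the centroidal x-axis using Ī + A·d² with d = y − 75:
  web: d = 0 mm → contributes +4 500 000 mm⁴
  top flange (beyond web): d = 71 mm → contributes +2 180 016 mm⁴
  bottom flange (beyond web): d = -71 mm → contributes +2 180 016 mm⁴
Total I = 8 860 032 mm⁴.
For the y-axis: x̄ = 62 mm.
Repeating about the centroidal y-axis gives I_y = 1 319 552 mm⁴.

I_x ≈ 8.86 × 10⁶ mm⁴, I_y ≈ 1.32 × 10⁶ mm⁴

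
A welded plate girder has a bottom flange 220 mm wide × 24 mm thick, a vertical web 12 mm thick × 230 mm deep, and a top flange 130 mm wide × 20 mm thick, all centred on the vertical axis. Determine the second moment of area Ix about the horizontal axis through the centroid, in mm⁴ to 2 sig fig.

Treat the section as a set of non-overlapping primitives; coordinates are from the bounding-box lower-left.
Bottom plate: 220 × 24, A = 5 280 mm², y = 12 mm, Ī = 253 440 mm⁴.
Web plate: 12 × 230, A = 2 760 mm², y = 139 mm, Ī = 12 167 000 mm⁴.
Top plate: 130 × 20, A = 2 600 mm², y = 264 mm, Ī = 86 667 mm⁴.
Centroid: ȳ = ΣA·y / ΣA = 106.5 mm.
Transfer each piece to the horizontal axis through the centroid using Ī + A·d² with d = y − 106.5:
  bottom plate: d = -94.52 mm → contributes +47 427 672 mm⁴
  web plate: d = 32.48 mm → contributes +15 078 205 mm⁴
  top plate: d = 157.5 mm → contributes +64 564 444 mm⁴
Total I = 127 070 321 mm⁴.

Ix ≈ 1.3 × 10⁸ mm⁴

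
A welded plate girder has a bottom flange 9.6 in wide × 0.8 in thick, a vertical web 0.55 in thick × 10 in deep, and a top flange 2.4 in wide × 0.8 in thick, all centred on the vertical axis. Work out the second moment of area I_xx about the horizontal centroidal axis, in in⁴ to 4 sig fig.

I_xx ≈ 262.2 in⁴

Break the section into simple shapes (no overlaps), measuring from the bottom-left corner of the bounding box.
Bottom plate: 9.6 × 0.8, A = 7.68 in², y = 0.4 in, Ī = 0.4096 in⁴.
Web plate: 0.55 × 10, A = 5.5 in², y = 5.8 in, Ī = 45.8333 in⁴.
Top plate: 2.4 × 0.8, A = 1.92 in², y = 11.2 in, Ī = 0.1024 in⁴.
Centroid: ȳ = ΣA·y / ΣA = 3.74013 in.
Transfer each piece to the horizontal centroidal axis using Ī + A·d² with d = y − 3.74013:
  bottom plate: d = -3.34013 in → contributes +86.0914 in⁴
  web plate: d = 2.05987 in → contributes +69.1701 in⁴
  top plate: d = 7.45987 in → contributes +106.95 in⁴
Total I = 262.211 in⁴.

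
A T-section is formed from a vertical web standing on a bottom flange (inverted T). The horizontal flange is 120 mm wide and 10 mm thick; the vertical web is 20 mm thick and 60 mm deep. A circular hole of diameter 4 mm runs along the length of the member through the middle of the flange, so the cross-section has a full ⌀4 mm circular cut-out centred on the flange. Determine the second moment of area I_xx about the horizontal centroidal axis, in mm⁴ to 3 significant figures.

Decompose the section into non-overlapping parts with the origin at the bottom-left of its bounding rectangle.
Flange: 120 × 10, A = 1 200 mm², y = 5 mm, Ī = 10 000 mm⁴.
Web: 20 × 60, A = 1 200 mm², y = 40 mm, Ī = 360 000 mm⁴.
Hole (subtracted): ⌀4, A = 12.566 mm², y = 5 mm, Ī = 12.566 mm⁴.
Centroid: ȳ = ΣA·y / ΣA = 22.592 mm.
Transfer each piece to the horizontal centroidal axis using Ī + A·d² with d = y − 22.592:
  flange: d = -17.592 mm → contributes +381 379 mm⁴
  web: d = 17.408 mm → contributes +723 641 mm⁴
  hole: d = -17.592 mm → contributes −3901.6 mm⁴
Total I = 1 101 119 mm⁴.

I_xx ≈ 1.10 × 10⁶ mm⁴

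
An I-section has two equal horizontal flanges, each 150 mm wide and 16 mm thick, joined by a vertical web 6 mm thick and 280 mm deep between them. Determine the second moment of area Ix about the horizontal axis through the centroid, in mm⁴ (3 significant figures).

Break the section into simple shapes (no overlaps), measuring from the bottom-left corner of the bounding box.
Bottom flange: 150 × 16, A = 2 400 mm², y = 8 mm, Ī = 51 200 mm⁴.
Web: 6 × 280, A = 1 680 mm², y = 156 mm, Ī = 10 976 000 mm⁴.
Top flange: 150 × 16, A = 2 400 mm², y = 304 mm, Ī = 51 200 mm⁴.
By symmetry the centroid is at mid-height, ȳ = 156 mm.
Transfer each piece to the horizontal axis through the centroid using Ī + A·d² with d = y − 156:
  bottom flange: d = -148 mm → contributes +52 620 800 mm⁴
  web: d = 0 mm → contributes +10 976 000 mm⁴
  top flange: d = 148 mm → contributes +52 620 800 mm⁴
Total I = 116 217 600 mm⁴.

Ix ≈ 1.16 × 10⁸ mm⁴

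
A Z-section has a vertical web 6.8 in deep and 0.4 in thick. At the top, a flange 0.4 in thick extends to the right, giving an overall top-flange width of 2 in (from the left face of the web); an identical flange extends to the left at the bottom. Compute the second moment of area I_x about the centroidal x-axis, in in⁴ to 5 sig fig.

Treat the section as a set of non-overlapping primitives; coordinates are from the bounding-box lower-left.
Web: 0.4 × 6.8, A = 2.72 in², y = 3.4 in, Ī = 10.48107 in⁴.
Top flange (beyond web): 1.6 × 0.4, A = 0.64 in², y = 6.6 in, Ī = 0.008533333 in⁴.
Bottom flange (beyond web): 1.6 × 0.4, A = 0.64 in², y = 0.2 in, Ī = 0.008533333 in⁴.
Centroid: ȳ = ΣA·y / ΣA = 3.4 in.
Transfer each piece to the centroidal x-axis using Ī + A·d² with d = y − 3.4:
  web: d = 0 in → contributes +10.48107 in⁴
  top flange (beyond web): d = 3.2 in → contributes +6.562133 in⁴
  bottom flange (beyond web): d = -3.2 in → contributes +6.562133 in⁴
Total I = 23.60533 in⁴.

I_x ≈ 23.605 in⁴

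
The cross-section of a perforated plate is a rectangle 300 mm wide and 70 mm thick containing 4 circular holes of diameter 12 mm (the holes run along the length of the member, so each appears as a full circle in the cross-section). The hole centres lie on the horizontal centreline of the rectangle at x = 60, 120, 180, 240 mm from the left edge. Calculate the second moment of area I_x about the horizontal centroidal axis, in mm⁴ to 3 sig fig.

Break the section into simple shapes (no overlaps), measuring from the bottom-left corner of the bounding box.
Plate: 300 × 70, A = 21 000 mm², y = 35 mm, Ī = 8 575 000 mm⁴.
Hole 1 (subtracted): ⌀12, A = 113.1 mm², y = 35 mm, Ī = 1017.9 mm⁴.
Hole 2 (subtracted): ⌀12, A = 113.1 mm², y = 35 mm, Ī = 1017.9 mm⁴.
Hole 3 (subtracted): ⌀12, A = 113.1 mm², y = 35 mm, Ī = 1017.9 mm⁴.
Hole 4 (subtracted): ⌀12, A = 113.1 mm², y = 35 mm, Ī = 1017.9 mm⁴.
By symmetry the centroid is at mid-height, ȳ = 35 mm.
All pieces are centred on the horizontal centroidal axis, so I = ΣĪ (holes subtracted) = 8 570 928 mm⁴.

I_x ≈ 8.57 × 10⁶ mm⁴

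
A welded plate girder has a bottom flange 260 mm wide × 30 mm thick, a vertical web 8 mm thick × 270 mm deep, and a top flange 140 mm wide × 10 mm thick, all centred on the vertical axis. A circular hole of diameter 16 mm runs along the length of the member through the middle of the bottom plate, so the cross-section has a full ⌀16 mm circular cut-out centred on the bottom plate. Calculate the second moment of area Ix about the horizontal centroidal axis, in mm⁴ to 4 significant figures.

Split into non-overlapping primitives; take the origin at the lower-left of the bounding box.
Bottom plate: 260 × 30, A = 7 800 mm², y = 15 mm, Ī = 585 000 mm⁴.
Web plate: 8 × 270, A = 2 160 mm², y = 165 mm, Ī = 13 122 000 mm⁴.
Top plate: 140 × 10, A = 1 400 mm², y = 305 mm, Ī = 11666.7 mm⁴.
Hole (subtracted): ⌀16, A = 201.062 mm², y = 15 mm, Ī = 3216.99 mm⁴.
Centroid: ȳ = ΣA·y / ΣA = 80.4184 mm.
Transfer each piece to the horizontal centroidal axis using Ī + A·d² with d = y − 80.4184:
  bottom plate: d = -65.4184 mm → contributes +33 965 635 mm⁴
  web plate: d = 84.5816 mm → contributes +28 574 738 mm⁴
  top plate: d = 224.582 mm → contributes +70 623 313 mm⁴
  hole: d = -65.4184 mm → contributes −863 675 mm⁴
Total I = 132 300 009 mm⁴.

Ix ≈ 1.323 × 10⁸ mm⁴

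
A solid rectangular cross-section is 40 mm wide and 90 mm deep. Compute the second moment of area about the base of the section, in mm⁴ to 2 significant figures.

The section: 40 × 90, A = 3 600 mm², y = 45 mm, Ī = 2 430 000 mm⁴.
Transfer it to the base of the section using Ī + A·d² with d = y − 0:
  the section: d = 45 mm → contributes +9 720 000 mm⁴
Total I = 9 720 000 mm⁴.

I_base ≈ 9.7 × 10⁶ mm⁴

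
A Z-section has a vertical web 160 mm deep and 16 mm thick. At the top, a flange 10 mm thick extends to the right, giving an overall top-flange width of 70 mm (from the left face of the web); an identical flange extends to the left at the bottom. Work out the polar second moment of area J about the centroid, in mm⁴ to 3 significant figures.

Break the section into simple shapes (no overlaps), measuring from the bottom-left corner of the bounding box.
Web: 16 × 160, A = 2 560 mm², y = 80 mm, Ī = 5 461 333 mm⁴.
Top flange (beyond web): 54 × 10, A = 540 mm², y = 155 mm, Ī = 4 500 mm⁴.
Bottom flange (beyond web): 54 × 10, A = 540 mm², y = 5 mm, Ī = 4 500 mm⁴.
Centroid: ȳ = ΣA·y / ΣA = 80 mm.
Transfer each piece to the centroidal x-axis using Ī + A·d² with d = y − 80:
  web: d = 0 mm → contributes +5 461 333 mm⁴
  top flange (beyond web): d = 75 mm → contributes +3 042 000 mm⁴
  bottom flange (beyond web): d = -75 mm → contributes +3 042 000 mm⁴
Total I = 11 545 333 mm⁴.
For the y-axis: x̄ = 62 mm.
Repeating about the centroidal y-axis gives I_y = 1 640 053 mm⁴.
Polar second moment: J = I_x + I_y = 13 185 387 mm⁴.

J ≈ 1.32 × 10⁷ mm⁴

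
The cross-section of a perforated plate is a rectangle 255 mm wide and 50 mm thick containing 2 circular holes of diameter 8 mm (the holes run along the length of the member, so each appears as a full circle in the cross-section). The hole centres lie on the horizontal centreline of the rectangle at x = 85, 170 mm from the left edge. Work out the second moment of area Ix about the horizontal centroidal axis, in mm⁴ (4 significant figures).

Break the section into simple shapes (no overlaps), measuring from the bottom-left corner of the bounding box.
Plate: 255 × 50, A = 12 750 mm², y = 25 mm, Ī = 2 656 250 mm⁴.
Hole 1 (subtracted): ⌀8, A = 50.2655 mm², y = 25 mm, Ī = 201.062 mm⁴.
Hole 2 (subtracted): ⌀8, A = 50.2655 mm², y = 25 mm, Ī = 201.062 mm⁴.
By symmetry the centroid is at mid-height, ȳ = 25 mm.
All pieces are centred on the horizontal centroidal axis, so I = ΣĪ (holes subtracted) = 2 655 848 mm⁴.

Ix ≈ 2.656 × 10⁶ mm⁴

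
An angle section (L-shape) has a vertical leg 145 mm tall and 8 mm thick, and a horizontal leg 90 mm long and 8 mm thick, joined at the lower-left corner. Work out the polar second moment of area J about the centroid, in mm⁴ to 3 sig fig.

J ≈ 5.22 × 10⁶ mm⁴

Split into non-overlapping primitives; take the origin at the lower-left of the bounding box.
Vertical leg: 8 × 145, A = 1 160 mm², y = 72.5 mm, Ī = 2 032 417 mm⁴.
Horizontal leg (remainder): 82 × 8, A = 656 mm², y = 4 mm, Ī = 3498.7 mm⁴.
Centroid: ȳ = ΣA·y / ΣA = 47.756 mm.
Transfer each piece to the centroidal x-axis using Ī + A·d² with d = y − 47.756:
  vertical leg: d = 24.744 mm → contributes +2 742 673 mm⁴
  horizontal leg (remainder): d = -43.756 mm → contributes +1 259 440 mm⁴
Total I = 4 002 113 mm⁴.
For the y-axis: x̄ = 20.256 mm.
Repeating about the centroidal y-axis gives I_y = 1 222 303 mm⁴.
Polar second moment: J = I_x + I_y = 5 224 416 mm⁴.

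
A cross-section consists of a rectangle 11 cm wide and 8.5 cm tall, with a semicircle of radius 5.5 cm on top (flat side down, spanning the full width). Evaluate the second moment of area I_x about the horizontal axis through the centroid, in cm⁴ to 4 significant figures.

Treat the section as a set of non-overlapping primitives; coordinates are from the bounding-box lower-left.
Rectangular body: 11 × 8.5, A = 93.5 cm², y = 4.25 cm, Ī = 562.948 cm⁴.
Semicircular cap: semicircle r = 5.5, A = 47.5166 cm², y = 10.8343 cm, Ī = 100.434 cm⁴.
Centroid: ȳ = ΣA·y / ΣA = 6.46862 cm.
Transfer each piece to the horizontal axis through the centroid using Ī + A·d² with d = y − 6.46862:
  rectangular body: d = -2.21862 cm → contributes +1023.18 cm⁴
  semicircular cap: d = 4.36565 cm → contributes +1006.05 cm⁴
Total I = 2029.23 cm⁴.

I_x ≈ 2029 cm⁴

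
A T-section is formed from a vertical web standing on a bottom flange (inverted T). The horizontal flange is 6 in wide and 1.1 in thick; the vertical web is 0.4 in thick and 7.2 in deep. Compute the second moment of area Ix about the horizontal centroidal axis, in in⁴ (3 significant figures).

Split into non-overlapping primitives; take the origin at the lower-left of the bounding box.
Flange: 6 × 1.1, A = 6.6 in², y = 0.55 in, Ī = 0.6655 in⁴.
Web: 0.4 × 7.2, A = 2.88 in², y = 4.7 in, Ī = 12.442 in⁴.
Centroid: ȳ = ΣA·y / ΣA = 1.8108 in.
Transfer each piece to the horizontal centroidal axis using Ī + A·d² with d = y − 1.8108:
  flange: d = -1.2608 in → contributes +11.156 in⁴
  web: d = 2.8892 in → contributes +36.483 in⁴
Total I = 47.639 in⁴.

Ix ≈ 47.6 in⁴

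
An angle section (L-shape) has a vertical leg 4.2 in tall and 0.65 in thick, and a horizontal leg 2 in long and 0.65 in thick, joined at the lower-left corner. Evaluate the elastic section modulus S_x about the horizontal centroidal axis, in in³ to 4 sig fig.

S_x ≈ 2.424 in³

Decompose the section into non-overlapping parts with the origin at the bottom-left of its bounding rectangle.
Vertical leg: 0.65 × 4.2, A = 2.73 in², y = 2.1 in, Ī = 4.0131 in⁴.
Horizontal leg (remainder): 1.35 × 0.65, A = 0.8775 in², y = 0.325 in, Ī = 0.0308953 in⁴.
Centroid: ȳ = ΣA·y / ΣA = 1.66824 in.
Transfer each piece to the horizontal centroidal axis using Ī + A·d² with d = y − 1.66824:
  vertical leg: d = 0.431757 in → contributes +4.52201 in⁴
  horizontal leg (remainder): d = -1.34324 in → contributes +1.61417 in⁴
Total I = 6.13618 in⁴.
Extreme fibre distance c = 2.53176 in; S = I/c = 2.42368 in³.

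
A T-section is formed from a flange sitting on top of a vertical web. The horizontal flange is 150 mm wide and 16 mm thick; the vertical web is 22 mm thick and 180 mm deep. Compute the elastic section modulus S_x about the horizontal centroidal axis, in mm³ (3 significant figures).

Decompose the section into non-overlapping parts with the origin at the bottom-left of its bounding rectangle.
Flange: 150 × 16, A = 2 400 mm², y = 188 mm, Ī = 51 200 mm⁴.
Web: 22 × 180, A = 3 960 mm², y = 90 mm, Ī = 10 692 000 mm⁴.
Centroid: ȳ = ΣA·y / ΣA = 126.98 mm.
Transfer each piece to the horizontal centroidal axis using Ī + A·d² with d = y − 126.98:
  flange: d = 61.019 mm → contributes +8 987 125 mm⁴
  web: d = -36.981 mm → contributes +16 107 712 mm⁴
Total I = 25 094 838 mm⁴.
Extreme fibre distance c = 126.98 mm; S = I/c = 197 627 mm³.

S_x ≈ 1.98 × 10⁵ mm³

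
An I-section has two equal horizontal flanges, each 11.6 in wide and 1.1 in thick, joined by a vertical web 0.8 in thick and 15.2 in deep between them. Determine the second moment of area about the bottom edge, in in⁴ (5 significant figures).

I_base ≈ 4783.8 in⁴

Split into non-overlapping primitives; take the origin at the lower-left of the bounding box.
Bottom flange: 11.6 × 1.1, A = 12.76 in², y = 0.55 in, Ī = 1.286633 in⁴.
Web: 0.8 × 15.2, A = 12.16 in², y = 8.7 in, Ī = 234.1205 in⁴.
Top flange: 11.6 × 1.1, A = 12.76 in², y = 16.85 in, Ī = 1.286633 in⁴.
Transfer each piece to a horizontal axis along the bottom face using Ī + A·d² with d = y − 0:
  bottom flange: d = 0.55 in → contributes +5.146533 in⁴
  web: d = 8.7 in → contributes +1154.511 in⁴
  top flange: d = 16.85 in → contributes +3624.138 in⁴
Total I = 4783.795 in⁴.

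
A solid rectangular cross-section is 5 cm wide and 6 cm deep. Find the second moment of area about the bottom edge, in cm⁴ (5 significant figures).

The section: 5 × 6, A = 30 cm², y = 3 cm, Ī = 90 cm⁴.
Transfer it to the bottom edge using Ī + A·d² with d = y − 0:
  the section: d = 3 cm → contributes +360 cm⁴
Total I = 360 cm⁴.

I_base ≈ 360.00 cm⁴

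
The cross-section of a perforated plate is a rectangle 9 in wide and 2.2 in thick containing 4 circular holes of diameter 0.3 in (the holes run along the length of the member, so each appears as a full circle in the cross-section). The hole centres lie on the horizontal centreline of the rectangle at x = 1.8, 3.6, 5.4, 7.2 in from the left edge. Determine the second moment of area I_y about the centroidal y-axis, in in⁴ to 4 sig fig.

Break the section into simple shapes (no overlaps), measuring from the bottom-left corner of the bounding box.
Plate: 9 × 2.2, A = 19.8 in², x = 4.5 in, Ī = 133.65 in⁴.
Hole 1 (subtracted): ⌀0.3, A = 0.0706858 in², x = 1.8 in, Ī = 0.000397608 in⁴.
Hole 2 (subtracted): ⌀0.3, A = 0.0706858 in², x = 3.6 in, Ī = 0.000397608 in⁴.
Hole 3 (subtracted): ⌀0.3, A = 0.0706858 in², x = 5.4 in, Ī = 0.000397608 in⁴.
Hole 4 (subtracted): ⌀0.3, A = 0.0706858 in², x = 7.2 in, Ī = 0.000397608 in⁴.
By symmetry the centroid is at mid-width, x̄ = 4.5 in.
Transfer each piece to the centroidal y-axis using Ī + A·d² with d = x − 4.5:
  plate: d = 0 in → contributes +133.65 in⁴
  hole 1: d = -2.7 in → contributes −0.515697 in⁴
  hole 2: d = -0.9 in → contributes −0.0576531 in⁴
  hole 3: d = 0.9 in → contributes −0.0576531 in⁴
  hole 4: d = 2.7 in → contributes −0.515697 in⁴
Total I = 132.503 in⁴.

I_y ≈ 132.5 in⁴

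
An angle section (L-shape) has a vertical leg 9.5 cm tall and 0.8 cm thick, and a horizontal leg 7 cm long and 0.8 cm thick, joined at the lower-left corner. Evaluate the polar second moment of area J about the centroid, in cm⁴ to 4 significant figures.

J ≈ 167.3 cm⁴

Treat the section as a set of non-overlapping primitives; coordinates are from the bounding-box lower-left.
Vertical leg: 0.8 × 9.5, A = 7.6 cm², y = 4.75 cm, Ī = 57.1583 cm⁴.
Horizontal leg (remainder): 6.2 × 0.8, A = 4.96 cm², y = 0.4 cm, Ī = 0.264533 cm⁴.
Centroid: ȳ = ΣA·y / ΣA = 3.03217 cm.
Transfer each piece to the centroidal x-axis using Ī + A·d² with d = y − 3.03217:
  vertical leg: d = 1.71783 cm → contributes +79.5856 cm⁴
  horizontal leg (remainder): d = -2.63217 cm → contributes +34.6289 cm⁴
Total I = 114.214 cm⁴.
For the y-axis: x̄ = 1.78217 cm.
Repeating about the centroidal y-axis gives I_y = 53.0595 cm⁴.
Polar second moment: J = I_x + I_y = 167.274 cm⁴.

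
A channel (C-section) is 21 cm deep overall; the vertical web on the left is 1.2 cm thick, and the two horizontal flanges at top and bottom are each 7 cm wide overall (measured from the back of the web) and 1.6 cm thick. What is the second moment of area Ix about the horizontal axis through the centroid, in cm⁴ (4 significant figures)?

Break the section into simple shapes (no overlaps), measuring from the bottom-left corner of the bounding box.
Web: 1.2 × 21, A = 25.2 cm², y = 10.5 cm, Ī = 926.1 cm⁴.
Top flange (beyond web): 5.8 × 1.6, A = 9.28 cm², y = 20.2 cm, Ī = 1.97973 cm⁴.
Bottom flange (beyond web): 5.8 × 1.6, A = 9.28 cm², y = 0.8 cm, Ī = 1.97973 cm⁴.
By symmetry the centroid is at mid-height, ȳ = 10.5 cm.
Transfer each piece to the horizontal axis through the centroid using Ī + A·d² with d = y − 10.5:
  web: d = 0 cm → contributes +926.1 cm⁴
  top flange (beyond web): d = 9.7 cm → contributes +875.135 cm⁴
  bottom flange (beyond web): d = -9.7 cm → contributes +875.135 cm⁴
Total I = 2676.37 cm⁴.

Ix ≈ 2676 cm⁴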